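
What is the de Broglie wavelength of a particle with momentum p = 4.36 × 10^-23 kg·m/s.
1.52 × 10^-11 m

Using the de Broglie relation λ = h/p:

λ = h/p
λ = (6.626 × 10^-34 J·s) / (4.36 × 10^-23 kg·m/s)
λ = 1.52 × 10^-11 m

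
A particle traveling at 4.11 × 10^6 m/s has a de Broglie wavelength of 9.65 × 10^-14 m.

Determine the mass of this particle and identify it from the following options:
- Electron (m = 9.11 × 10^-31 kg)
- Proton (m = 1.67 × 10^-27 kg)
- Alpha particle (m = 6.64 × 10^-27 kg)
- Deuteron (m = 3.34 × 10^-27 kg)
The particle is a proton.

From λ = h/(mv), solve for mass:

m = h/(λv)
m = (6.626 × 10^-34 J·s) / (9.65 × 10^-14 m × 4.11 × 10^6 m/s)
m = 1.67 × 10^-27 kg

Comparing with the listed masses, this is closest to a proton.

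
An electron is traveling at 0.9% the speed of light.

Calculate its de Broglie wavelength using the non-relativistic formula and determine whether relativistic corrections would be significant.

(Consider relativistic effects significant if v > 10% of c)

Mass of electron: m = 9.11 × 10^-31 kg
No, relativistic corrections are not needed.

Using the non-relativistic de Broglie formula λ = h/(mv):

v = 0.9% × c = 2.698 × 10^6 m/s

λ = h/(mv)
λ = (6.626 × 10^-34 J·s) / (9.11 × 10^-31 kg × 2.698 × 10^6 m/s)
λ = 2.70 × 10^-10 m

Since v = 0.9% of c < 10% of c, relativistic corrections are NOT significant and this non-relativistic result is a good approximation.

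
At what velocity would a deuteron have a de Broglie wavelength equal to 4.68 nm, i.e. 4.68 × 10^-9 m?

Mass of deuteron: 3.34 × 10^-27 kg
4.24 × 10^1 m/s

From λ = h/(mv), solve for v:

v = h/(mλ)
v = (6.626 × 10^-34 J·s) / (3.34 × 10^-27 kg × 4.68 × 10^-9 m)
v = 4.24 × 10^1 m/s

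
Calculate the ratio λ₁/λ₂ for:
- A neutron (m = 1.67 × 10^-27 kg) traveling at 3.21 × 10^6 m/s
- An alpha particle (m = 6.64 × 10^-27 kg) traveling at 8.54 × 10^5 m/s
λ₁/λ₂ = 1.06

Using λ = h/(mv):

λ₁ = h/(m₁v₁) = 1.24 × 10^-13 m
λ₂ = h/(m₂v₂) = 1.17 × 10^-13 m

Ratio λ₁/λ₂ = (m₂v₂)/(m₁v₁)
         = (6.64 × 10^-27 kg × 8.54 × 10^5 m/s) / (1.67 × 10^-27 kg × 3.21 × 10^6 m/s)
         = 1.06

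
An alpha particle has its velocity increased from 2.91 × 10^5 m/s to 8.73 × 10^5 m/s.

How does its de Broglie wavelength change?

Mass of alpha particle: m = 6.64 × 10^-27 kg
The wavelength decreases by a factor of 3.

Using λ = h/(mv):

Initial wavelength: λ₁ = h/(mv₁) = 3.43 × 10^-13 m
Final wavelength: λ₂ = h/(mv₂) = 1.14 × 10^-13 m

Since λ ∝ 1/v, when velocity increases by a factor of 3, the wavelength decreases by a factor of 3.

λ₂/λ₁ = v₁/v₂ = 1/3

The wavelength decreases by a factor of 3.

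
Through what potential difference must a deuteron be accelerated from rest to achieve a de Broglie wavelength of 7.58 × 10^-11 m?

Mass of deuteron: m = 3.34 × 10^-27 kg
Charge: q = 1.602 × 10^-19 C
7.14 × 10^-2 V

From λ = h/√(2mqV), we solve for V:

λ² = h²/(2mqV)
V = h²/(2mqλ²)
V = (6.626 × 10^-34 J·s)² / (2 × 3.34 × 10^-27 kg × 1.602 × 10^-19 C × (7.58 × 10^-11 m)²)
V = 7.14 × 10^-2 V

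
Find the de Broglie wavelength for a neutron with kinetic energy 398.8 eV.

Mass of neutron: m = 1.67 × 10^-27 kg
1.43 × 10^-12 m

Using λ = h/√(2mKE):

First convert KE to Joules: KE = 398.8 eV = 6.389 × 10^-17 J

λ = h/√(2mKE)
λ = (6.626 × 10^-34 J·s) / √(2 × 1.67 × 10^-27 kg × 6.389 × 10^-17 J)
λ = 1.43 × 10^-12 m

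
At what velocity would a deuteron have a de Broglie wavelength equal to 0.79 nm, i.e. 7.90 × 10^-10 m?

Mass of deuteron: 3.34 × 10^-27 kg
2.51 × 10^2 m/s

From λ = h/(mv), solve for v:

v = h/(mλ)
v = (6.626 × 10^-34 J·s) / (3.34 × 10^-27 kg × 7.90 × 10^-10 m)
v = 2.51 × 10^2 m/s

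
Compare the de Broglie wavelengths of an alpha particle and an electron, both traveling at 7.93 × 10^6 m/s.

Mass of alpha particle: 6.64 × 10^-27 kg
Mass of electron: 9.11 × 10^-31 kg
The electron has the longer wavelength.

Using λ = h/(mv), since both particles have the same velocity, the wavelength depends only on mass.

For alpha particle: λ₁ = h/(m₁v) = 1.26 × 10^-14 m
For electron: λ₂ = h/(m₂v) = 9.17 × 10^-11 m

Since λ ∝ 1/m at constant velocity, the lighter particle has the longer wavelength.

The electron has the longer de Broglie wavelength.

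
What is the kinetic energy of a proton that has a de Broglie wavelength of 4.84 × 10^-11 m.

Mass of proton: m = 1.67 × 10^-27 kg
5.61 × 10^-20 J (or 0.350 eV)

From λ = h/√(2mKE), we solve for KE:

λ² = h²/(2mKE)
KE = h²/(2mλ²)
KE = (6.626 × 10^-34 J·s)² / (2 × 1.67 × 10^-27 kg × (4.84 × 10^-11 m)²)
KE = 5.61 × 10^-20 J
KE = 0.350 eV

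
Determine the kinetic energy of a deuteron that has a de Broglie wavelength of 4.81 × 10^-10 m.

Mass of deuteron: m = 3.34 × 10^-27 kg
2.84 × 10^-22 J (or 1.77 × 10^-3 eV)

From λ = h/√(2mKE), we solve for KE:

λ² = h²/(2mKE)
KE = h²/(2mλ²)
KE = (6.626 × 10^-34 J·s)² / (2 × 3.34 × 10^-27 kg × (4.81 × 10^-10 m)²)
KE = 2.84 × 10^-22 J
KE = 1.77 × 10^-3 eV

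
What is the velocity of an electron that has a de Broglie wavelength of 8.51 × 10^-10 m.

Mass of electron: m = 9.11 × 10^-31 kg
8.55 × 10^5 m/s

From the de Broglie relation λ = h/(mv), we solve for v:

v = h/(mλ)
v = (6.626 × 10^-34 J·s) / (9.11 × 10^-31 kg × 8.51 × 10^-10 m)
v = 8.55 × 10^5 m/s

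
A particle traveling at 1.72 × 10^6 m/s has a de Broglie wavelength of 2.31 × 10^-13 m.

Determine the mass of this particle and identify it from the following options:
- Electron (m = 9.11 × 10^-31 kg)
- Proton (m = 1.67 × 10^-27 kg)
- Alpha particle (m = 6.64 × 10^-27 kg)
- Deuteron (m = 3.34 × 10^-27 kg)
The particle is a proton.

From λ = h/(mv), solve for mass:

m = h/(λv)
m = (6.626 × 10^-34 J·s) / (2.31 × 10^-13 m × 1.72 × 10^6 m/s)
m = 1.67 × 10^-27 kg

Comparing with the listed masses, this is closest to a proton.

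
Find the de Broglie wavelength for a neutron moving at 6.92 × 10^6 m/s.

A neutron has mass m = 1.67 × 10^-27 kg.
5.73 × 10^-14 m

Using the de Broglie relation λ = h/(mv):

λ = h/(mv)
λ = (6.626 × 10^-34 J·s) / (1.67 × 10^-27 kg × 6.92 × 10^6 m/s)
λ = 5.73 × 10^-14 m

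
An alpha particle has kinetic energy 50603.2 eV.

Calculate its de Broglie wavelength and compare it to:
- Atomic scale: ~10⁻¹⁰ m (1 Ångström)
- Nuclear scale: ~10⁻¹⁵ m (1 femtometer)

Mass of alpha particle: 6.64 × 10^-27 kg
λ = 6.39 × 10^-14 m, which is between nuclear and atomic scales.

Using λ = h/√(2mKE):

KE = 50603.2 eV = 8.108 × 10^-15 J

λ = h/√(2mKE)
λ = (6.626 × 10^-34 J·s) / √(2 × 6.64 × 10^-27 kg × 8.108 × 10^-15 J)
λ = 6.39 × 10^-14 m

Comparison:
- Atomic scale (10⁻¹⁰ m): λ is 0.00064× this size
- Nuclear scale (10⁻¹⁵ m): λ is 64× this size

The wavelength is between nuclear and atomic scales.

This wavelength is appropriate for probing atomic structure but too large for nuclear physics experiments.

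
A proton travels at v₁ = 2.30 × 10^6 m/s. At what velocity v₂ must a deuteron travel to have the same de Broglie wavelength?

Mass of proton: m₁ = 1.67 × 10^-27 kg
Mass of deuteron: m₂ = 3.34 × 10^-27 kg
v₂ = 1.15 × 10^6 m/s

For equal de Broglie wavelengths: λ₁ = λ₂

h/(m₁v₁) = h/(m₂v₂)
m₁v₁ = m₂v₂
v₂ = v₁ · (m₁/m₂)

v₂ = 2.30 × 10^6 m/s × (1.67 × 10^-27 kg / 3.34 × 10^-27 kg)
v₂ = 1.15 × 10^6 m/s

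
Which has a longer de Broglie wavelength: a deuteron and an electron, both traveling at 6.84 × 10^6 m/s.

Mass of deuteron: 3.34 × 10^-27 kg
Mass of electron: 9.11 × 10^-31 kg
The electron has the longer wavelength.

Using λ = h/(mv), since both particles have the same velocity, the wavelength depends only on mass.

For deuteron: λ₁ = h/(m₁v) = 2.90 × 10^-14 m
For electron: λ₂ = h/(m₂v) = 1.06 × 10^-10 m

Since λ ∝ 1/m at constant velocity, the lighter particle has the longer wavelength.

The electron has the longer de Broglie wavelength.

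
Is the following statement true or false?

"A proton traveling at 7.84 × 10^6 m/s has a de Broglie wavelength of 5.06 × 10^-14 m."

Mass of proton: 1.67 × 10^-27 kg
True

The claim is correct.

Using λ = h/(mv):
λ = (6.626 × 10^-34 J·s) / (1.67 × 10^-27 kg × 7.84 × 10^6 m/s)
λ = 5.06 × 10^-14 m

This matches the claimed value.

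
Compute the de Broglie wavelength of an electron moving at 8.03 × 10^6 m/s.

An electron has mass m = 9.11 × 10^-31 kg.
9.06 × 10^-11 m

Using the de Broglie relation λ = h/(mv):

λ = h/(mv)
λ = (6.626 × 10^-34 J·s) / (9.11 × 10^-31 kg × 8.03 × 10^6 m/s)
λ = 9.06 × 10^-11 m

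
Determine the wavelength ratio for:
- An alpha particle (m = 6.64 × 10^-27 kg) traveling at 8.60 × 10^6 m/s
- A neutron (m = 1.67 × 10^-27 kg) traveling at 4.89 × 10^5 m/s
λ₁/λ₂ = 0.0143

Using λ = h/(mv):

λ₁ = h/(m₁v₁) = 1.16 × 10^-14 m
λ₂ = h/(m₂v₂) = 8.11 × 10^-13 m

Ratio λ₁/λ₂ = (m₂v₂)/(m₁v₁)
         = (1.67 × 10^-27 kg × 4.89 × 10^5 m/s) / (6.64 × 10^-27 kg × 8.60 × 10^6 m/s)
         = 0.0143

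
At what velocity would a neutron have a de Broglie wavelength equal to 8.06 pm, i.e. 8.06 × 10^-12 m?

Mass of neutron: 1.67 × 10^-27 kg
4.92 × 10^4 m/s

From λ = h/(mv), solve for v:

v = h/(mλ)
v = (6.626 × 10^-34 J·s) / (1.67 × 10^-27 kg × 8.06 × 10^-12 m)
v = 4.92 × 10^4 m/s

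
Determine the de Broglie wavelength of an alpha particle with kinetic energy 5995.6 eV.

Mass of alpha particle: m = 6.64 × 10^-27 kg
1.86 × 10^-13 m

Using λ = h/√(2mKE):

First convert KE to Joules: KE = 5995.6 eV = 9.606 × 10^-16 J

λ = h/√(2mKE)
λ = (6.626 × 10^-34 J·s) / √(2 × 6.64 × 10^-27 kg × 9.606 × 10^-16 J)
λ = 1.86 × 10^-13 m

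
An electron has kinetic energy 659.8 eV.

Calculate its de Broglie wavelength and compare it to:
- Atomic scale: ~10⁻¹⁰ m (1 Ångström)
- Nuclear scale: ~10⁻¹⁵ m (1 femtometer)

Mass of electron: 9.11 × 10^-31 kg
λ = 4.77 × 10^-11 m, which is between nuclear and atomic scales.

Using λ = h/√(2mKE):

KE = 659.8 eV = 1.057 × 10^-16 J

λ = h/√(2mKE)
λ = (6.626 × 10^-34 J·s) / √(2 × 9.11 × 10^-31 kg × 1.057 × 10^-16 J)
λ = 4.77 × 10^-11 m

Comparison:
- Atomic scale (10⁻¹⁰ m): λ is 0.48× this size
- Nuclear scale (10⁻¹⁵ m): λ is 4.8e+04× this size

The wavelength is between nuclear and atomic scales.

This wavelength is appropriate for probing atomic structure but too large for nuclear physics experiments.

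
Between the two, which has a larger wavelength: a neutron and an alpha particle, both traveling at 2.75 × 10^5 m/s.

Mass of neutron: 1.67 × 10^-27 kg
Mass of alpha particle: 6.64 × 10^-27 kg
The neutron has the longer wavelength.

Using λ = h/(mv), since both particles have the same velocity, the wavelength depends only on mass.

For neutron: λ₁ = h/(m₁v) = 1.44 × 10^-12 m
For alpha particle: λ₂ = h/(m₂v) = 3.63 × 10^-13 m

Since λ ∝ 1/m at constant velocity, the lighter particle has the longer wavelength.

The neutron has the longer de Broglie wavelength.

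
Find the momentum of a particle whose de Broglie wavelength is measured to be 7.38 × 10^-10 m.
8.98 × 10^-25 kg·m/s

From the de Broglie relation λ = h/p, we solve for p:

p = h/λ
p = (6.626 × 10^-34 J·s) / (7.38 × 10^-10 m)
p = 8.98 × 10^-25 kg·m/s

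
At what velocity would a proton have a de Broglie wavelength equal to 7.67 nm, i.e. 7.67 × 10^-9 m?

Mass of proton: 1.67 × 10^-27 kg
5.17 × 10^1 m/s

From λ = h/(mv), solve for v:

v = h/(mλ)
v = (6.626 × 10^-34 J·s) / (1.67 × 10^-27 kg × 7.67 × 10^-9 m)
v = 5.17 × 10^1 m/s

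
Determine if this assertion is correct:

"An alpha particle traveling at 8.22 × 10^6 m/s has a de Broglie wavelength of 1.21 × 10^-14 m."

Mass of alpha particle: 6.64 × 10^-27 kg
True

The claim is correct.

Using λ = h/(mv):
λ = (6.626 × 10^-34 J·s) / (6.64 × 10^-27 kg × 8.22 × 10^6 m/s)
λ = 1.21 × 10^-14 m

This matches the claimed value.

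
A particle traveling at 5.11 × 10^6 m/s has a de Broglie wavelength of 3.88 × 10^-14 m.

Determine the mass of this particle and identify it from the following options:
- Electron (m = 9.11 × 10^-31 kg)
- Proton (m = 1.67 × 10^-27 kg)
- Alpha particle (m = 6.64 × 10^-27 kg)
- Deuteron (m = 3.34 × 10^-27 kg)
The particle is a deuteron.

From λ = h/(mv), solve for mass:

m = h/(λv)
m = (6.626 × 10^-34 J·s) / (3.88 × 10^-14 m × 5.11 × 10^6 m/s)
m = 3.34 × 10^-27 kg

Comparing with the listed masses, this is closest to a deuteron.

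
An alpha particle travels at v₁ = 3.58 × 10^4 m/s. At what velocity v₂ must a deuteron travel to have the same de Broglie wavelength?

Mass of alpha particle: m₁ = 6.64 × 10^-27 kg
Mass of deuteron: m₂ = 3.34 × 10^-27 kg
v₂ = 7.12 × 10^4 m/s

For equal de Broglie wavelengths: λ₁ = λ₂

h/(m₁v₁) = h/(m₂v₂)
m₁v₁ = m₂v₂
v₂ = v₁ · (m₁/m₂)

v₂ = 3.58 × 10^4 m/s × (6.64 × 10^-27 kg / 3.34 × 10^-27 kg)
v₂ = 7.12 × 10^4 m/s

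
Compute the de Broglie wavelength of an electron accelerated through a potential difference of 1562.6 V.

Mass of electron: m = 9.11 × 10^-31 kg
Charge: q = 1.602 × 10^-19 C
3.10 × 10^-11 m

When a particle is accelerated through voltage V, it gains kinetic energy KE = qV.

The de Broglie wavelength is then λ = h/√(2mqV):

λ = h/√(2mqV)
λ = (6.626 × 10^-34 J·s) / √(2 × 9.11 × 10^-31 kg × 1.602 × 10^-19 C × 1562.6 V)
λ = 3.10 × 10^-11 m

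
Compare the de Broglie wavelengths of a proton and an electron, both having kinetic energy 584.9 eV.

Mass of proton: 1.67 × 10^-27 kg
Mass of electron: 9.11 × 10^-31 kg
The electron has the longer wavelength.

Using λ = h/√(2mKE):

For proton: λ₁ = h/√(2m₁KE) = 1.18 × 10^-12 m
For electron: λ₂ = h/√(2m₂KE) = 5.07 × 10^-11 m

Since λ ∝ 1/√m at constant kinetic energy, the lighter particle has the longer wavelength.

The electron has the longer de Broglie wavelength.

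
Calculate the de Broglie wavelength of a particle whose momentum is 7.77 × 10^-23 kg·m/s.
8.53 × 10^-12 m

Using the de Broglie relation λ = h/p:

λ = h/p
λ = (6.626 × 10^-34 J·s) / (7.77 × 10^-23 kg·m/s)
λ = 8.53 × 10^-12 m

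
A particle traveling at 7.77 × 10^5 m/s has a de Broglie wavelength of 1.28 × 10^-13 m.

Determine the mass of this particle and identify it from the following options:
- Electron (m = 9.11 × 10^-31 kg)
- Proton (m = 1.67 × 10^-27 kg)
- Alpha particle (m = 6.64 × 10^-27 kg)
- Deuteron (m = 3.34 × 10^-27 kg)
The particle is an alpha particle.

From λ = h/(mv), solve for mass:

m = h/(λv)
m = (6.626 × 10^-34 J·s) / (1.28 × 10^-13 m × 7.77 × 10^5 m/s)
m = 6.66 × 10^-27 kg

Comparing with the listed masses, this is closest to an alpha particle.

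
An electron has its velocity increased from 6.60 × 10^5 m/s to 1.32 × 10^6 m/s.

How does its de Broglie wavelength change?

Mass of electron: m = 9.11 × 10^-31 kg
The wavelength decreases by a factor of 2.

Using λ = h/(mv):

Initial wavelength: λ₁ = h/(mv₁) = 1.10 × 10^-9 m
Final wavelength: λ₂ = h/(mv₂) = 5.51 × 10^-10 m

Since λ ∝ 1/v, when velocity increases by a factor of 2, the wavelength decreases by a factor of 2.

λ₂/λ₁ = v₁/v₂ = 1/2

The wavelength decreases by a factor of 2.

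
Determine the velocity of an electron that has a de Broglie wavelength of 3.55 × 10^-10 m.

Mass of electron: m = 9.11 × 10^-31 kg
2.05 × 10^6 m/s

From the de Broglie relation λ = h/(mv), we solve for v:

v = h/(mλ)
v = (6.626 × 10^-34 J·s) / (9.11 × 10^-31 kg × 3.55 × 10^-10 m)
v = 2.05 × 10^6 m/s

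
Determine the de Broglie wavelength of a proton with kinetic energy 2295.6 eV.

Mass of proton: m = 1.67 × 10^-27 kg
5.98 × 10^-13 m

Using λ = h/√(2mKE):

First convert KE to Joules: KE = 2295.6 eV = 3.678 × 10^-16 J

λ = h/√(2mKE)
λ = (6.626 × 10^-34 J·s) / √(2 × 1.67 × 10^-27 kg × 3.678 × 10^-16 J)
λ = 5.98 × 10^-13 m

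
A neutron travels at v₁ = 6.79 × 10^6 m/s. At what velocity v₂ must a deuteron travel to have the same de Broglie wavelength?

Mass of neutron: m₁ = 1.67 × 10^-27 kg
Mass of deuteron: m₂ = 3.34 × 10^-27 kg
v₂ = 3.40 × 10^6 m/s

For equal de Broglie wavelengths: λ₁ = λ₂

h/(m₁v₁) = h/(m₂v₂)
m₁v₁ = m₂v₂
v₂ = v₁ · (m₁/m₂)

v₂ = 6.79 × 10^6 m/s × (1.67 × 10^-27 kg / 3.34 × 10^-27 kg)
v₂ = 3.40 × 10^6 m/s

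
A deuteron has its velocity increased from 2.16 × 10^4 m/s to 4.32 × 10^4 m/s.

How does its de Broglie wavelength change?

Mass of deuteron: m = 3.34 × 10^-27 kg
The wavelength decreases by a factor of 2.

Using λ = h/(mv):

Initial wavelength: λ₁ = h/(mv₁) = 9.18 × 10^-12 m
Final wavelength: λ₂ = h/(mv₂) = 4.59 × 10^-12 m

Since λ ∝ 1/v, when velocity increases by a factor of 2, the wavelength decreases by a factor of 2.

λ₂/λ₁ = v₁/v₂ = 1/2

The wavelength decreases by a factor of 2.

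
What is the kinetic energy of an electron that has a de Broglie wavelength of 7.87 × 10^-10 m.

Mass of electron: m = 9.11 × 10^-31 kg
3.89 × 10^-19 J (or 2.43 eV)

From λ = h/√(2mKE), we solve for KE:

λ² = h²/(2mKE)
KE = h²/(2mλ²)
KE = (6.626 × 10^-34 J·s)² / (2 × 9.11 × 10^-31 kg × (7.87 × 10^-10 m)²)
KE = 3.89 × 10^-19 J
KE = 2.43 eV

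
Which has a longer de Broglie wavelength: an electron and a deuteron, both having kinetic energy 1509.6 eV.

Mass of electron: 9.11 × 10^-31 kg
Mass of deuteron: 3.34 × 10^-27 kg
The electron has the longer wavelength.

Using λ = h/√(2mKE):

For electron: λ₁ = h/√(2m₁KE) = 3.16 × 10^-11 m
For deuteron: λ₂ = h/√(2m₂KE) = 5.21 × 10^-13 m

Since λ ∝ 1/√m at constant kinetic energy, the lighter particle has the longer wavelength.

The electron has the longer de Broglie wavelength.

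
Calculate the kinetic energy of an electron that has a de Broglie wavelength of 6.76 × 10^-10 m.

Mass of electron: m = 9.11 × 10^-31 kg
5.27 × 10^-19 J (or 3.29 eV)

From λ = h/√(2mKE), we solve for KE:

λ² = h²/(2mKE)
KE = h²/(2mλ²)
KE = (6.626 × 10^-34 J·s)² / (2 × 9.11 × 10^-31 kg × (6.76 × 10^-10 m)²)
KE = 5.27 × 10^-19 J
KE = 3.29 eV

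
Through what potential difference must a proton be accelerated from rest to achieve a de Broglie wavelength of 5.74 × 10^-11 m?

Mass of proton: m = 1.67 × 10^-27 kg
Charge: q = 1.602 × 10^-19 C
2.49 × 10^-1 V

From λ = h/√(2mqV), we solve for V:

λ² = h²/(2mqV)
V = h²/(2mqλ²)
V = (6.626 × 10^-34 J·s)² / (2 × 1.67 × 10^-27 kg × 1.602 × 10^-19 C × (5.74 × 10^-11 m)²)
V = 2.49 × 10^-1 V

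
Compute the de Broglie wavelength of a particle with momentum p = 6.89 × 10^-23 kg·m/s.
9.62 × 10^-12 m

Using the de Broglie relation λ = h/p:

λ = h/p
λ = (6.626 × 10^-34 J·s) / (6.89 × 10^-23 kg·m/s)
λ = 9.62 × 10^-12 m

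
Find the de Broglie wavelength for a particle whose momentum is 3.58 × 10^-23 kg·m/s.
1.85 × 10^-11 m

Using the de Broglie relation λ = h/p:

λ = h/p
λ = (6.626 × 10^-34 J·s) / (3.58 × 10^-23 kg·m/s)
λ = 1.85 × 10^-11 m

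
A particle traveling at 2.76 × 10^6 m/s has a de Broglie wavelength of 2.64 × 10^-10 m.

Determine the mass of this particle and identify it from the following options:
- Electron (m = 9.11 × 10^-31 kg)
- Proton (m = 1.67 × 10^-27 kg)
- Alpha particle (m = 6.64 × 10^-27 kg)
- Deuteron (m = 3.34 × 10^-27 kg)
The particle is an electron.

From λ = h/(mv), solve for mass:

m = h/(λv)
m = (6.626 × 10^-34 J·s) / (2.64 × 10^-10 m × 2.76 × 10^6 m/s)
m = 9.09 × 10^-31 kg

Comparing with the listed masses, this is closest to an electron.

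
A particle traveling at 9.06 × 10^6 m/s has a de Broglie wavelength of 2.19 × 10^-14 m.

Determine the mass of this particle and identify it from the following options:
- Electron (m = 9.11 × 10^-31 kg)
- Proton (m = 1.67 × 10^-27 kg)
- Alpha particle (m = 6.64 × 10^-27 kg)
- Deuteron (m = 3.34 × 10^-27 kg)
The particle is a deuteron.

From λ = h/(mv), solve for mass:

m = h/(λv)
m = (6.626 × 10^-34 J·s) / (2.19 × 10^-14 m × 9.06 × 10^6 m/s)
m = 3.34 × 10^-27 kg

Comparing with the listed masses, this is closest to a deuteron.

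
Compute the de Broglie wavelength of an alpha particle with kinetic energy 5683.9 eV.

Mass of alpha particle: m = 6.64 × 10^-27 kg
1.91 × 10^-13 m

Using λ = h/√(2mKE):

First convert KE to Joules: KE = 5683.9 eV = 9.107 × 10^-16 J

λ = h/√(2mKE)
λ = (6.626 × 10^-34 J·s) / √(2 × 6.64 × 10^-27 kg × 9.107 × 10^-16 J)
λ = 1.91 × 10^-13 m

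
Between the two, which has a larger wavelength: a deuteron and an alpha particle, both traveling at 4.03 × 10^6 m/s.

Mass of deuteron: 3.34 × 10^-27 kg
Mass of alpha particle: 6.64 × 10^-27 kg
The deuteron has the longer wavelength.

Using λ = h/(mv), since both particles have the same velocity, the wavelength depends only on mass.

For deuteron: λ₁ = h/(m₁v) = 4.92 × 10^-14 m
For alpha particle: λ₂ = h/(m₂v) = 2.48 × 10^-14 m

Since λ ∝ 1/m at constant velocity, the lighter particle has the longer wavelength.

The deuteron has the longer de Broglie wavelength.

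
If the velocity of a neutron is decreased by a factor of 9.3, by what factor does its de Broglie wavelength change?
The wavelength increases by a factor of 9.3.

From λ = h/(mv), the wavelength is inversely proportional to velocity:

λ ∝ 1/v

If v → v/9.3, then λ → 9.3λ

When velocity is decreased by a factor of 9.3, the wavelength increases by a factor of 9.3.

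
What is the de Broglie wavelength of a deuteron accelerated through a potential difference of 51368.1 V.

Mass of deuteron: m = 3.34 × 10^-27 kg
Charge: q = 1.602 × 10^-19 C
8.94 × 10^-14 m

When a particle is accelerated through voltage V, it gains kinetic energy KE = qV.

The de Broglie wavelength is then λ = h/√(2mqV):

λ = h/√(2mqV)
λ = (6.626 × 10^-34 J·s) / √(2 × 3.34 × 10^-27 kg × 1.602 × 10^-19 C × 51368.1 V)
λ = 8.94 × 10^-14 m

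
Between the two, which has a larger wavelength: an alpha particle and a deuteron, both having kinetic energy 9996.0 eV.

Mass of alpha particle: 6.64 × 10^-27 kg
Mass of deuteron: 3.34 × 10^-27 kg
The deuteron has the longer wavelength.

Using λ = h/√(2mKE):

For alpha particle: λ₁ = h/√(2m₁KE) = 1.44 × 10^-13 m
For deuteron: λ₂ = h/√(2m₂KE) = 2.03 × 10^-13 m

Since λ ∝ 1/√m at constant kinetic energy, the lighter particle has the longer wavelength.

The deuteron has the longer de Broglie wavelength.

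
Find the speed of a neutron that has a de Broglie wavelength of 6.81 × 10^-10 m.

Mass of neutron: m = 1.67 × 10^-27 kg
5.83 × 10^2 m/s

From the de Broglie relation λ = h/(mv), we solve for v:

v = h/(mλ)
v = (6.626 × 10^-34 J·s) / (1.67 × 10^-27 kg × 6.81 × 10^-10 m)
v = 5.83 × 10^2 m/s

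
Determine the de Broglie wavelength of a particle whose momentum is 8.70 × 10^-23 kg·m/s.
7.62 × 10^-12 m

Using the de Broglie relation λ = h/p:

λ = h/p
λ = (6.626 × 10^-34 J·s) / (8.70 × 10^-23 kg·m/s)
λ = 7.62 × 10^-12 m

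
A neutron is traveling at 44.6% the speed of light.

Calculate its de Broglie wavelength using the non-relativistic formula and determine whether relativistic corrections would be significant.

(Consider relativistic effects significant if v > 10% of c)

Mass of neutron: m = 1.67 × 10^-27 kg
Yes, relativistic corrections are needed.

Using the non-relativistic de Broglie formula λ = h/(mv):

v = 44.6% × c = 1.337 × 10^8 m/s

λ = h/(mv)
λ = (6.626 × 10^-34 J·s) / (1.67 × 10^-27 kg × 1.337 × 10^8 m/s)
λ = 2.97 × 10^-15 m

Since v = 44.6% of c > 10% of c, relativistic corrections ARE significant and the actual wavelength would differ from this non-relativistic estimate.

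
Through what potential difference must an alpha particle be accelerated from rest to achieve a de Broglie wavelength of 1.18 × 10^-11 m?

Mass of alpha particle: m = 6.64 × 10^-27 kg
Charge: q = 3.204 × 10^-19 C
7.41 × 10^-1 V

From λ = h/√(2mqV), we solve for V:

λ² = h²/(2mqV)
V = h²/(2mqλ²)
V = (6.626 × 10^-34 J·s)² / (2 × 6.64 × 10^-27 kg × 3.204 × 10^-19 C × (1.18 × 10^-11 m)²)
V = 7.41 × 10^-1 V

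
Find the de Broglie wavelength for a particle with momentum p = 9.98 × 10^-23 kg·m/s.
6.64 × 10^-12 m

Using the de Broglie relation λ = h/p:

λ = h/p
λ = (6.626 × 10^-34 J·s) / (9.98 × 10^-23 kg·m/s)
λ = 6.64 × 10^-12 m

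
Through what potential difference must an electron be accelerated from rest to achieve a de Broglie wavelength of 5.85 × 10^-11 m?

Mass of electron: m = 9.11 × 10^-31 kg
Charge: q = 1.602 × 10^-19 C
440 V

From λ = h/√(2mqV), we solve for V:

λ² = h²/(2mqV)
V = h²/(2mqλ²)
V = (6.626 × 10^-34 J·s)² / (2 × 9.11 × 10^-31 kg × 1.602 × 10^-19 C × (5.85 × 10^-11 m)²)
V = 440 V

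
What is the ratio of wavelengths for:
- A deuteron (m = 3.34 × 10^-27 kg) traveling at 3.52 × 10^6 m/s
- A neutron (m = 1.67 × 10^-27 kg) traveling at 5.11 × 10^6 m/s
λ₁/λ₂ = 0.726

Using λ = h/(mv):

λ₁ = h/(m₁v₁) = 5.64 × 10^-14 m
λ₂ = h/(m₂v₂) = 7.76 × 10^-14 m

Ratio λ₁/λ₂ = (m₂v₂)/(m₁v₁)
         = (1.67 × 10^-27 kg × 5.11 × 10^6 m/s) / (3.34 × 10^-27 kg × 3.52 × 10^6 m/s)
         = 0.726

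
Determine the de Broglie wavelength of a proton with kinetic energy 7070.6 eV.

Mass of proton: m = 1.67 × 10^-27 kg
3.41 × 10^-13 m

Using λ = h/√(2mKE):

First convert KE to Joules: KE = 7070.6 eV = 1.133 × 10^-15 J

λ = h/√(2mKE)
λ = (6.626 × 10^-34 J·s) / √(2 × 1.67 × 10^-27 kg × 1.133 × 10^-15 J)
λ = 3.41 × 10^-13 m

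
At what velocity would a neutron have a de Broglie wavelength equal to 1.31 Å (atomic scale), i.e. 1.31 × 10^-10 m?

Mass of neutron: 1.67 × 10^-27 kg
3.03 × 10^3 m/s

From λ = h/(mv), solve for v:

v = h/(mλ)
v = (6.626 × 10^-34 J·s) / (1.67 × 10^-27 kg × 1.31 × 10^-10 m)
v = 3.03 × 10^3 m/s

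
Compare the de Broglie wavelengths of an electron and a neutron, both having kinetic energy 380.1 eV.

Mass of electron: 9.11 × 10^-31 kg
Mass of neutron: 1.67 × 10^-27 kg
The electron has the longer wavelength.

Using λ = h/√(2mKE):

For electron: λ₁ = h/√(2m₁KE) = 6.29 × 10^-11 m
For neutron: λ₂ = h/√(2m₂KE) = 1.47 × 10^-12 m

Since λ ∝ 1/√m at constant kinetic energy, the lighter particle has the longer wavelength.

The electron has the longer de Broglie wavelength.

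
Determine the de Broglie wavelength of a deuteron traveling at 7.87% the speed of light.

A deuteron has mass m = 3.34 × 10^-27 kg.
8.41 × 10^-15 m

Using the de Broglie relation λ = h/(mv):

v = 7.87% × c = 2.359 × 10^7 m/s

λ = h/(mv)
λ = (6.626 × 10^-34 J·s) / (3.34 × 10^-27 kg × 2.359 × 10^7 m/s)
λ = 8.41 × 10^-15 m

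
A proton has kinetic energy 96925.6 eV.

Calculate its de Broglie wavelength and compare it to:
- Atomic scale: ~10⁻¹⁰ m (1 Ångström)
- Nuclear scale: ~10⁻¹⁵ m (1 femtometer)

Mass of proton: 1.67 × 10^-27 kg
λ = 9.20 × 10^-14 m, which is between nuclear and atomic scales.

Using λ = h/√(2mKE):

KE = 96925.6 eV = 1.553 × 10^-14 J

λ = h/√(2mKE)
λ = (6.626 × 10^-34 J·s) / √(2 × 1.67 × 10^-27 kg × 1.553 × 10^-14 J)
λ = 9.20 × 10^-14 m

Comparison:
- Atomic scale (10⁻¹⁰ m): λ is 0.00092× this size
- Nuclear scale (10⁻¹⁵ m): λ is 92× this size

The wavelength is between nuclear and atomic scales.

This wavelength is appropriate for probing atomic structure but too large for nuclear physics experiments.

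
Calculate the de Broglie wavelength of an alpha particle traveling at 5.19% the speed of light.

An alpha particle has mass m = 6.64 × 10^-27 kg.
6.41 × 10^-15 m

Using the de Broglie relation λ = h/(mv):

v = 5.19% × c = 1.556 × 10^7 m/s

λ = h/(mv)
λ = (6.626 × 10^-34 J·s) / (6.64 × 10^-27 kg × 1.556 × 10^7 m/s)
λ = 6.41 × 10^-15 m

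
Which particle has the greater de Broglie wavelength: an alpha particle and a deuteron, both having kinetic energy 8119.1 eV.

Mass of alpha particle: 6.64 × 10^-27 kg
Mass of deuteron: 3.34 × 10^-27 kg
The deuteron has the longer wavelength.

Using λ = h/√(2mKE):

For alpha particle: λ₁ = h/√(2m₁KE) = 1.59 × 10^-13 m
For deuteron: λ₂ = h/√(2m₂KE) = 2.25 × 10^-13 m

Since λ ∝ 1/√m at constant kinetic energy, the lighter particle has the longer wavelength.

The deuteron has the longer de Broglie wavelength.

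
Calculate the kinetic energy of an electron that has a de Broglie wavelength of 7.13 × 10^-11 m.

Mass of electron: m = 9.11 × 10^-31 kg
4.74 × 10^-17 J (or 296 eV)

From λ = h/√(2mKE), we solve for KE:

λ² = h²/(2mKE)
KE = h²/(2mλ²)
KE = (6.626 × 10^-34 J·s)² / (2 × 9.11 × 10^-31 kg × (7.13 × 10^-11 m)²)
KE = 4.74 × 10^-17 J
KE = 296 eV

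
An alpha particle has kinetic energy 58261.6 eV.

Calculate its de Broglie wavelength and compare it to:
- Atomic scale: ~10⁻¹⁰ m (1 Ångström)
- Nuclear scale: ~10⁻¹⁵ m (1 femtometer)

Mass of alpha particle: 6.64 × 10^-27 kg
λ = 5.95 × 10^-14 m, which is between nuclear and atomic scales.

Using λ = h/√(2mKE):

KE = 58261.6 eV = 9.335 × 10^-15 J

λ = h/√(2mKE)
λ = (6.626 × 10^-34 J·s) / √(2 × 6.64 × 10^-27 kg × 9.335 × 10^-15 J)
λ = 5.95 × 10^-14 m

Comparison:
- Atomic scale (10⁻¹⁰ m): λ is 0.0006× this size
- Nuclear scale (10⁻¹⁵ m): λ is 60× this size

The wavelength is between nuclear and atomic scales.

This wavelength is appropriate for probing atomic structure but too large for nuclear physics experiments.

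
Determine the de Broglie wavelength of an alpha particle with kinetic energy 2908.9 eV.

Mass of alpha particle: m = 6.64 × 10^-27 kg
2.66 × 10^-13 m

Using λ = h/√(2mKE):

First convert KE to Joules: KE = 2908.9 eV = 4.661 × 10^-16 J

λ = h/√(2mKE)
λ = (6.626 × 10^-34 J·s) / √(2 × 6.64 × 10^-27 kg × 4.661 × 10^-16 J)
λ = 2.66 × 10^-13 m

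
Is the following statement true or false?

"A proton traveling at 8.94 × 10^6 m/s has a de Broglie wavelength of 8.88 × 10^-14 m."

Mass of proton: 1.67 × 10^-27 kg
False

The claim is incorrect.

Using λ = h/(mv):
λ = (6.626 × 10^-34 J·s) / (1.67 × 10^-27 kg × 8.94 × 10^6 m/s)
λ = 4.44 × 10^-14 m

The actual wavelength differs from the claimed 8.88 × 10^-14 m.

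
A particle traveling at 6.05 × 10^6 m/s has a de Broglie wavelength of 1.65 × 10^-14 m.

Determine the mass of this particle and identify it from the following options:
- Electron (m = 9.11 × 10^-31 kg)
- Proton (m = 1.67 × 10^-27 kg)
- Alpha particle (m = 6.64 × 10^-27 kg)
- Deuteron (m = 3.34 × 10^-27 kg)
The particle is an alpha particle.

From λ = h/(mv), solve for mass:

m = h/(λv)
m = (6.626 × 10^-34 J·s) / (1.65 × 10^-14 m × 6.05 × 10^6 m/s)
m = 6.64 × 10^-27 kg

Comparing with the listed masses, this is closest to an alpha particle.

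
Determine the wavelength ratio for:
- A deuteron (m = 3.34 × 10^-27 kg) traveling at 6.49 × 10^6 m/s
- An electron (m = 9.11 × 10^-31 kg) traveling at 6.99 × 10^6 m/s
λ₁/λ₂ = 2.94 × 10^-4

Using λ = h/(mv):

λ₁ = h/(m₁v₁) = 3.06 × 10^-14 m
λ₂ = h/(m₂v₂) = 1.04 × 10^-10 m

Ratio λ₁/λ₂ = (m₂v₂)/(m₁v₁)
         = (9.11 × 10^-31 kg × 6.99 × 10^6 m/s) / (3.34 × 10^-27 kg × 6.49 × 10^6 m/s)
         = 2.94 × 10^-4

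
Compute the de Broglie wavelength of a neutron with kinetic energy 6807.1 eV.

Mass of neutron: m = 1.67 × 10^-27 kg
3.47 × 10^-13 m

Using λ = h/√(2mKE):

First convert KE to Joules: KE = 6807.1 eV = 1.091 × 10^-15 J

λ = h/√(2mKE)
λ = (6.626 × 10^-34 J·s) / √(2 × 1.67 × 10^-27 kg × 1.091 × 10^-15 J)
λ = 3.47 × 10^-13 m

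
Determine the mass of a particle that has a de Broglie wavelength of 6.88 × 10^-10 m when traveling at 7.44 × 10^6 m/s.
1.29 × 10^-31 kg

From the de Broglie relation λ = h/(mv), we solve for m:

m = h/(λv)
m = (6.626 × 10^-34 J·s) / (6.88 × 10^-10 m × 7.44 × 10^6 m/s)
m = 1.29 × 10^-31 kg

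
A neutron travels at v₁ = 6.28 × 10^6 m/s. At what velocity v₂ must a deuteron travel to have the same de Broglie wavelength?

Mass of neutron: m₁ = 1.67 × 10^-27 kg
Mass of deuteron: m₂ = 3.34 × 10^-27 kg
v₂ = 3.14 × 10^6 m/s

For equal de Broglie wavelengths: λ₁ = λ₂

h/(m₁v₁) = h/(m₂v₂)
m₁v₁ = m₂v₂
v₂ = v₁ · (m₁/m₂)

v₂ = 6.28 × 10^6 m/s × (1.67 × 10^-27 kg / 3.34 × 10^-27 kg)
v₂ = 3.14 × 10^6 m/s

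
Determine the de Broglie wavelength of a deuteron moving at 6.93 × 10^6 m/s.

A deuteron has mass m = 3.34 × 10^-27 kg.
2.86 × 10^-14 m

Using the de Broglie relation λ = h/(mv):

λ = h/(mv)
λ = (6.626 × 10^-34 J·s) / (3.34 × 10^-27 kg × 6.93 × 10^6 m/s)
λ = 2.86 × 10^-14 m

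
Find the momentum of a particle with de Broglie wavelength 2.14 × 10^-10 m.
3.10 × 10^-24 kg·m/s

From the de Broglie relation λ = h/p, we solve for p:

p = h/λ
p = (6.626 × 10^-34 J·s) / (2.14 × 10^-10 m)
p = 3.10 × 10^-24 kg·m/s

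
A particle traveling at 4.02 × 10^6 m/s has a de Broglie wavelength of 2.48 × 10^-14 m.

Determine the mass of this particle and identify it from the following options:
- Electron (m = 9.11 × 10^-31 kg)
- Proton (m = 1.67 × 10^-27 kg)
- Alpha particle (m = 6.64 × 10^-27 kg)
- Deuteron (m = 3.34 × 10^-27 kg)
The particle is an alpha particle.

From λ = h/(mv), solve for mass:

m = h/(λv)
m = (6.626 × 10^-34 J·s) / (2.48 × 10^-14 m × 4.02 × 10^6 m/s)
m = 6.65 × 10^-27 kg

Comparing with the listed masses, this is closest to an alpha particle.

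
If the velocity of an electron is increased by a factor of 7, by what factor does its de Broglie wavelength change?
The wavelength decreases by a factor of 7.

From λ = h/(mv), the wavelength is inversely proportional to velocity:

λ ∝ 1/v

If v → 7v, then λ → λ/7

When velocity is increased by a factor of 7, the wavelength decreases by a factor of 7.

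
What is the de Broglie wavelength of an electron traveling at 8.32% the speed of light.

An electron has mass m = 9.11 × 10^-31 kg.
2.92 × 10^-11 m

Using the de Broglie relation λ = h/(mv):

v = 8.32% × c = 2.494 × 10^7 m/s

λ = h/(mv)
λ = (6.626 × 10^-34 J·s) / (9.11 × 10^-31 kg × 2.494 × 10^7 m/s)
λ = 2.92 × 10^-11 m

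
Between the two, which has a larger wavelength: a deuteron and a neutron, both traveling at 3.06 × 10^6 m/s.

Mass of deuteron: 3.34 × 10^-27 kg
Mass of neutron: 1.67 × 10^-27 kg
The neutron has the longer wavelength.

Using λ = h/(mv), since both particles have the same velocity, the wavelength depends only on mass.

For deuteron: λ₁ = h/(m₁v) = 6.48 × 10^-14 m
For neutron: λ₂ = h/(m₂v) = 1.30 × 10^-13 m

Since λ ∝ 1/m at constant velocity, the lighter particle has the longer wavelength.

The neutron has the longer de Broglie wavelength.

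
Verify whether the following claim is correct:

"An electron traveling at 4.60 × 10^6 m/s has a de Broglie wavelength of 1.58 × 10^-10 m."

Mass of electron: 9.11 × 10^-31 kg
True

The claim is correct.

Using λ = h/(mv):
λ = (6.626 × 10^-34 J·s) / (9.11 × 10^-31 kg × 4.60 × 10^6 m/s)
λ = 1.58 × 10^-10 m

This matches the claimed value.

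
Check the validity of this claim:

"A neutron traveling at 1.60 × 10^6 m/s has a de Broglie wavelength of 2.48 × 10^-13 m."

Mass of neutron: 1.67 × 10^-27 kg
True

The claim is correct.

Using λ = h/(mv):
λ = (6.626 × 10^-34 J·s) / (1.67 × 10^-27 kg × 1.60 × 10^6 m/s)
λ = 2.48 × 10^-13 m

This matches the claimed value.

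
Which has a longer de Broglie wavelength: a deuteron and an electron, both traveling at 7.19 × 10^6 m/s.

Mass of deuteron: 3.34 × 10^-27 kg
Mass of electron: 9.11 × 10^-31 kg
The electron has the longer wavelength.

Using λ = h/(mv), since both particles have the same velocity, the wavelength depends only on mass.

For deuteron: λ₁ = h/(m₁v) = 2.76 × 10^-14 m
For electron: λ₂ = h/(m₂v) = 1.01 × 10^-10 m

Since λ ∝ 1/m at constant velocity, the lighter particle has the longer wavelength.

The electron has the longer de Broglie wavelength.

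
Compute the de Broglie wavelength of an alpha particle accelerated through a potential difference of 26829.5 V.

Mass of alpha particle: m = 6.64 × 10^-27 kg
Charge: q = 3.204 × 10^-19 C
6.20 × 10^-14 m

When a particle is accelerated through voltage V, it gains kinetic energy KE = qV.

The de Broglie wavelength is then λ = h/√(2mqV):

λ = h/√(2mqV)
λ = (6.626 × 10^-34 J·s) / √(2 × 6.64 × 10^-27 kg × 3.204 × 10^-19 C × 26829.5 V)
λ = 6.20 × 10^-14 m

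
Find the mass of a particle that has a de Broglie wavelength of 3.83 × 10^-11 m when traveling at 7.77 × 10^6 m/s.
2.23 × 10^-30 kg

From the de Broglie relation λ = h/(mv), we solve for m:

m = h/(λv)
m = (6.626 × 10^-34 J·s) / (3.83 × 10^-11 m × 7.77 × 10^6 m/s)
m = 2.23 × 10^-30 kg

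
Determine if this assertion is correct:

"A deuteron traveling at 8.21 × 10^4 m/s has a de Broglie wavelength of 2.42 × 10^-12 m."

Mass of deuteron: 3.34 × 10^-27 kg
True

The claim is correct.

Using λ = h/(mv):
λ = (6.626 × 10^-34 J·s) / (3.34 × 10^-27 kg × 8.21 × 10^4 m/s)
λ = 2.42 × 10^-12 m

This matches the claimed value.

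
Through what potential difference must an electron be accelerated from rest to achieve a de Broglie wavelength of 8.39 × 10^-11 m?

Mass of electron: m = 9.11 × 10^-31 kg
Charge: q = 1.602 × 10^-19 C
214 V

From λ = h/√(2mqV), we solve for V:

λ² = h²/(2mqV)
V = h²/(2mqλ²)
V = (6.626 × 10^-34 J·s)² / (2 × 9.11 × 10^-31 kg × 1.602 × 10^-19 C × (8.39 × 10^-11 m)²)
V = 214 V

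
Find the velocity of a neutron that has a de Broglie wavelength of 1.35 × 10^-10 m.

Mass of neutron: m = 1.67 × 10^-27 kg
2.94 × 10^3 m/s

From the de Broglie relation λ = h/(mv), we solve for v:

v = h/(mλ)
v = (6.626 × 10^-34 J·s) / (1.67 × 10^-27 kg × 1.35 × 10^-10 m)
v = 2.94 × 10^3 m/s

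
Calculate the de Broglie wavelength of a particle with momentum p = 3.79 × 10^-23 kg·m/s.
1.75 × 10^-11 m

Using the de Broglie relation λ = h/p:

λ = h/p
λ = (6.626 × 10^-34 J·s) / (3.79 × 10^-23 kg·m/s)
λ = 1.75 × 10^-11 m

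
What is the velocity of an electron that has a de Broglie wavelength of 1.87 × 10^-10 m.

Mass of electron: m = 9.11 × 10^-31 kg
3.89 × 10^6 m/s

From the de Broglie relation λ = h/(mv), we solve for v:

v = h/(mλ)
v = (6.626 × 10^-34 J·s) / (9.11 × 10^-31 kg × 1.87 × 10^-10 m)
v = 3.89 × 10^6 m/s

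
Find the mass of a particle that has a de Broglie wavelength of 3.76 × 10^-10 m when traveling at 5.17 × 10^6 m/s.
3.41 × 10^-31 kg

From the de Broglie relation λ = h/(mv), we solve for m:

m = h/(λv)
m = (6.626 × 10^-34 J·s) / (3.76 × 10^-10 m × 5.17 × 10^6 m/s)
m = 3.41 × 10^-31 kg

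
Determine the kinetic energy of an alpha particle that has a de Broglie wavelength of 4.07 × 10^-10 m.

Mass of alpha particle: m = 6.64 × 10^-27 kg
2.00 × 10^-22 J (or 1.25 × 10^-3 eV)

From λ = h/√(2mKE), we solve for KE:

λ² = h²/(2mKE)
KE = h²/(2mλ²)
KE = (6.626 × 10^-34 J·s)² / (2 × 6.64 × 10^-27 kg × (4.07 × 10^-10 m)²)
KE = 2.00 × 10^-22 J
KE = 1.25 × 10^-3 eV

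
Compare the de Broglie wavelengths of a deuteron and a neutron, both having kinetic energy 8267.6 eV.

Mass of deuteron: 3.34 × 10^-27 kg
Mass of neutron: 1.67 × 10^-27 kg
The neutron has the longer wavelength.

Using λ = h/√(2mKE):

For deuteron: λ₁ = h/√(2m₁KE) = 2.23 × 10^-13 m
For neutron: λ₂ = h/√(2m₂KE) = 3.15 × 10^-13 m

Since λ ∝ 1/√m at constant kinetic energy, the lighter particle has the longer wavelength.

The neutron has the longer de Broglie wavelength.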